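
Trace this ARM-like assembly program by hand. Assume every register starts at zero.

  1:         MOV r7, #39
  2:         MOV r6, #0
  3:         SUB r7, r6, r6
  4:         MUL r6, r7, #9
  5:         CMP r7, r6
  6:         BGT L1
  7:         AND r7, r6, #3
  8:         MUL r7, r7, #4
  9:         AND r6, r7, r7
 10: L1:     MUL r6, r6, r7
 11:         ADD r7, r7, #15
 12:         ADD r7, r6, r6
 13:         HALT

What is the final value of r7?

MOV r7, #39 → r7=39
MOV r6, #0 → r6=0
SUB r7, r6, r6 → r7=0-0=0
MUL r6, r7, #9 → r6=0*9=0
CMP r7, r6  (cmp 0,0)
BGT L1: not taken
AND r7, r6, #3 → r7=0&3=0
MUL r7, r7, #4 → r7=0*4=0
AND r6, r7, r7 → r6=0&0=0
MUL r6, r6, r7 → r6=0*0=0
ADD r7, r7, #15 → r7=0+15=15
ADD r7, r6, r6 → r7=0+0=0
halt.

0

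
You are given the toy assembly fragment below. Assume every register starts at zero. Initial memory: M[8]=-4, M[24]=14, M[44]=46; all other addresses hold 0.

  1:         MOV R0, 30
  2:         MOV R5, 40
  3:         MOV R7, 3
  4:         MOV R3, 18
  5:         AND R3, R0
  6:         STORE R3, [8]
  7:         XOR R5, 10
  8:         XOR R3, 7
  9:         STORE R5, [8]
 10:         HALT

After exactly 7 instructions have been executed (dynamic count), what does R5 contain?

after MOV R0, 30: R0=30
after MOV R5, 40: R5=40
after MOV R7, 3: R7=3
after MOV R3, 18: R3=18
after AND R3, R0: R3=18&30=18
STORE R3, [8] → M[8]=18
after XOR R5, 10: R5=40^10=34
After step 7: R5 = 34.

34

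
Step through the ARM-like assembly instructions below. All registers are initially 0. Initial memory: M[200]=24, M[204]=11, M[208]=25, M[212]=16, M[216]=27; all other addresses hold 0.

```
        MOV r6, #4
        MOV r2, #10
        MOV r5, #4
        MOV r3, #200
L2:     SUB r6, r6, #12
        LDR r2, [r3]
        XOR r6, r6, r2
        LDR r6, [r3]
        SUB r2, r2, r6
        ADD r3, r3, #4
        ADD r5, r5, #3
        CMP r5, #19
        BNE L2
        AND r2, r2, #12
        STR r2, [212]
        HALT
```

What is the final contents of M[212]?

MOV r6, #4 → r6=4
MOV r2, #10 → r2=10
MOV r5, #4 → r5=4
MOV r3, #200 → r3=200
SUB r6, r6, #12 → r6=4-12=-8
LDR r2, [r3] → r2=M[200]=24
XOR r6, r6, r2 → r6=(-8)^24=-32
LDR r6, [r3] → r6=M[200]=24
SUB r2, r2, r6 → r2=24-24=0
ADD r3, r3, #4 → r3=200+4=204
ADD r5, r5, #3 → r5=4+3=7
CMP r5, #19  (cmp 7,19)
BNE L2: taken
SUB r6, r6, #12 → r6=24-12=12
LDR r2, [r3] → r2=M[204]=11
XOR r6, r6, r2 → r6=12^11=7
LDR r6, [r3] → r6=M[204]=11
SUB r2, r2, r6 → r2=11-11=0
ADD r3, r3, #4 → r3=204+4=208
ADD r5, r5, #3 → r5=7+3=10
CMP r5, #19  (cmp 10,19)
BNE L2: taken
SUB r6, r6, #12 → r6=11-12=-1
LDR r2, [r3] → r2=M[208]=25
XOR r6, r6, r2 → r6=(-1)^25=-26
LDR r6, [r3] → r6=M[208]=25
SUB r2, r2, r6 → r2=25-25=0
ADD r3, r3, #4 → r3=208+4=212
ADD r5, r5, #3 → r5=10+3=13
CMP r5, #19  (cmp 13,19)
BNE L2: taken
SUB r6, r6, #12 → r6=25-12=13
LDR r2, [r3] → r2=M[212]=16
XOR r6, r6, r2 → r6=13^16=29
LDR r6, [r3] → r6=M[212]=16
SUB r2, r2, r6 → r2=16-16=0
ADD r3, r3, #4 → r3=212+4=216
ADD r5, r5, #3 → r5=13+3=16
CMP r5, #19  (cmp 16,19)
BNE L2: taken
SUB r6, r6, #12 → r6=16-12=4
LDR r2, [r3] → r2=M[216]=27
XOR r6, r6, r2 → r6=4^27=31
LDR r6, [r3] → r6=M[216]=27
SUB r2, r2, r6 → r2=27-27=0
ADD r3, r3, #4 → r3=216+4=220
ADD r5, r5, #3 → r5=16+3=19
CMP r5, #19  (cmp 19,19)
BNE L2: not taken
AND r2, r2, #12 → r2=0&12=0
STR r2, [212] → M[212]=0
halt.

0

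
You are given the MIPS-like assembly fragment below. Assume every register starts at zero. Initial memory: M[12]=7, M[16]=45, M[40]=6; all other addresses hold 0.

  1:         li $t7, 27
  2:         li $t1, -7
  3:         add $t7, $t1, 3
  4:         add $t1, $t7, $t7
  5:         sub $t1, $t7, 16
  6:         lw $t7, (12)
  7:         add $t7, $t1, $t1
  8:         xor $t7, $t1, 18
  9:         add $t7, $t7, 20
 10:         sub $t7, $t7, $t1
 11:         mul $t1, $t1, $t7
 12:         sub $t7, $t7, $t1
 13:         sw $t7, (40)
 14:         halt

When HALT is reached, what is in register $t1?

-760

li $t7, 27 → $t7=27
li $t1, -7 → $t1=-7
add $t7, $t1, 3 → $t7=(-7)+3=-4
add $t1, $t7, $t7 → $t1=(-4)+(-4)=-8
sub $t1, $t7, 16 → $t1=(-4)-16=-20
lw $t7, (12) → $t7=M[12]=7
add $t7, $t1, $t1 → $t7=(-20)+(-20)=-40
xor $t7, $t1, 18 → $t7=(-20)^18=-2
add $t7, $t7, 20 → $t7=(-2)+20=18
sub $t7, $t7, $t1 → $t7=18-(-20)=38
mul $t1, $t1, $t7 → $t1=(-20)*38=-760
sub $t7, $t7, $t1 → $t7=38-(-760)=798
sw $t7, (40) → M[40]=798
halt.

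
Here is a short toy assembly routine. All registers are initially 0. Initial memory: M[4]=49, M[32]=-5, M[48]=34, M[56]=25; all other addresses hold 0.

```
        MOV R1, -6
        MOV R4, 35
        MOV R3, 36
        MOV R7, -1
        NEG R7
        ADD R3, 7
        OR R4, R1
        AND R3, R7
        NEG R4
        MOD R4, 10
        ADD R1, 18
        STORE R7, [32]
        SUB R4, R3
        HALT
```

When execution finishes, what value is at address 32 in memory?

1

after MOV R1, -6: R1=-6
after MOV R4, 35: R4=35
after MOV R3, 36: R3=36
after MOV R7, -1: R7=-1
after NEG R7: R7=-(-1)=1
after ADD R3, 7: R3=36+7=43
after OR R4, R1: R4=35|(-6)=-5
after AND R3, R7: R3=43&1=1
after NEG R4: R4=-(-5)=5
after MOD R4, 10: R4=5%10=5
after ADD R1, 18: R1=(-6)+18=12
STORE R7, [32] → M[32]=1
after SUB R4, R3: R4=5-1=4
halt.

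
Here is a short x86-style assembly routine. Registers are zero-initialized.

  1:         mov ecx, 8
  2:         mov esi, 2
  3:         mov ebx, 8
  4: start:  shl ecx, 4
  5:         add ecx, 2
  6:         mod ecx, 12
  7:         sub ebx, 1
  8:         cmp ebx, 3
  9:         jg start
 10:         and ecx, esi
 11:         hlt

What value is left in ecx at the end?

2

ecx=8
esi=2
ebx=8
ecx=8<<4=128
ecx=128+2=130
ecx=130%12=10
ebx=8-1=7
cmp ebx, 3  (cmp 7,3)
jg start: taken
ecx=10<<4=160
ecx=160+2=162
ecx=162%12=6
ebx=7-1=6
cmp ebx, 3  (cmp 6,3)
jg start: taken
ecx=6<<4=96
ecx=96+2=98
ecx=98%12=2
ebx=6-1=5
cmp ebx, 3  (cmp 5,3)
jg start: taken
ecx=2<<4=32
ecx=32+2=34
ecx=34%12=10
ebx=5-1=4
cmp ebx, 3  (cmp 4,3)
jg start: taken
ecx=10<<4=160
ecx=160+2=162
ecx=162%12=6
ebx=4-1=3
cmp ebx, 3  (cmp 3,3)
jg start: not taken
ecx=6&2=2
halt.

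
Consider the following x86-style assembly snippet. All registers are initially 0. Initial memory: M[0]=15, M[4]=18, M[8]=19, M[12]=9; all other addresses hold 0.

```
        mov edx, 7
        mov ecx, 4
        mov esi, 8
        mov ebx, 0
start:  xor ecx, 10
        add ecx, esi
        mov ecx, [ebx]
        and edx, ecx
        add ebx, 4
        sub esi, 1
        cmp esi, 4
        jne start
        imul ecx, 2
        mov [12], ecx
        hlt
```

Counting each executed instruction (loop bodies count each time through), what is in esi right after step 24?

mov edx, 7 → edx=7
mov ecx, 4 → ecx=4
mov esi, 8 → esi=8
mov ebx, 0 → ebx=0
xor ecx, 10 → ecx=4^10=14
add ecx, esi → ecx=14+8=22
mov ecx, [ebx] → ecx=M[0]=15
and edx, ecx → edx=7&15=7
add ebx, 4 → ebx=0+4=4
sub esi, 1 → esi=8-1=7
cmp esi, 4  (cmp 7,4)
jne start: taken
xor ecx, 10 → ecx=15^10=5
add ecx, esi → ecx=5+7=12
mov ecx, [ebx] → ecx=M[4]=18
and edx, ecx → edx=7&18=2
add ebx, 4 → ebx=4+4=8
sub esi, 1 → esi=7-1=6
cmp esi, 4  (cmp 6,4)
jne start: taken
xor ecx, 10 → ecx=18^10=24
add ecx, esi → ecx=24+6=30
mov ecx, [ebx] → ecx=M[8]=19
and edx, ecx → edx=2&19=2
After step 24: esi = 6.

6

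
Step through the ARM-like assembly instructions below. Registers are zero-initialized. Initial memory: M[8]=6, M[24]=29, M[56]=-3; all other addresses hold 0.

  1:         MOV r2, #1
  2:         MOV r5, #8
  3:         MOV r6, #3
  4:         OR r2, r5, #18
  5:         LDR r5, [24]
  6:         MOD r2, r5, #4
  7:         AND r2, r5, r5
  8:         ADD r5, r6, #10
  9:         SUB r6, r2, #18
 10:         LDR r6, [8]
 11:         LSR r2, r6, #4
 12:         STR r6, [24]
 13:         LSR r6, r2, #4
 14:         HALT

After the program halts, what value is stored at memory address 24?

r2=1
r5=8
r6=3
r2=8|18=26
r5=M[24]=29
r2=29%4=1
r2=29&29=29
r5=3+10=13
r6=29-18=11
r6=M[8]=6
r2=6>>4=0
STR r6, [24] → M[24]=6
r6=0>>4=0
halt.

6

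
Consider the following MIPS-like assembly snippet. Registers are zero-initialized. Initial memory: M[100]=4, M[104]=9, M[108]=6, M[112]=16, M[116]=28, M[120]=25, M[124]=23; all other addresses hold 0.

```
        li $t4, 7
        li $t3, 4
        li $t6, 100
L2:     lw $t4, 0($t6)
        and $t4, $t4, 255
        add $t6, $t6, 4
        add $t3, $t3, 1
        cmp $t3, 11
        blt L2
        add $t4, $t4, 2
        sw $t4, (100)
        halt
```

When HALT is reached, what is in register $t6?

128

$t4=7
$t3=4
$t6=100
$t4=M[100]=4
$t4=4&255=4
$t6=100+4=104
$t3=4+1=5
cmp $t3, 11  (cmp 5,11)
blt L2: taken
$t4=M[104]=9
$t4=9&255=9
$t6=104+4=108
$t3=5+1=6
cmp $t3, 11  (cmp 6,11)
blt L2: taken
$t4=M[108]=6
$t4=6&255=6
$t6=108+4=112
$t3=6+1=7
cmp $t3, 11  (cmp 7,11)
blt L2: taken
$t4=M[112]=16
$t4=16&255=16
$t6=112+4=116
$t3=7+1=8
cmp $t3, 11  (cmp 8,11)
blt L2: taken
$t4=M[116]=28
$t4=28&255=28
$t6=116+4=120
$t3=8+1=9
cmp $t3, 11  (cmp 9,11)
blt L2: taken
$t4=M[120]=25
$t4=25&255=25
$t6=120+4=124
$t3=9+1=10
cmp $t3, 11  (cmp 10,11)
blt L2: taken
$t4=M[124]=23
$t4=23&255=23
$t6=124+4=128
$t3=10+1=11
cmp $t3, 11  (cmp 11,11)
blt L2: not taken
$t4=23+2=25
sw $t4, (100) → M[100]=25
halt.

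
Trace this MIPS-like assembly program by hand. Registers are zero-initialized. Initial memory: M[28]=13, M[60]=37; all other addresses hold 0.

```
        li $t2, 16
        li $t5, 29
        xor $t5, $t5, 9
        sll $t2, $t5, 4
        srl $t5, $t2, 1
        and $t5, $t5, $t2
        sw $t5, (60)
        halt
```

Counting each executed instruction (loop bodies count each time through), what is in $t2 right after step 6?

$t2=16
$t5=29
$t5=29^9=20
$t2=20<<4=320
$t5=320>>1=160
$t5=160&320=0
After step 6: $t2 = 320.

320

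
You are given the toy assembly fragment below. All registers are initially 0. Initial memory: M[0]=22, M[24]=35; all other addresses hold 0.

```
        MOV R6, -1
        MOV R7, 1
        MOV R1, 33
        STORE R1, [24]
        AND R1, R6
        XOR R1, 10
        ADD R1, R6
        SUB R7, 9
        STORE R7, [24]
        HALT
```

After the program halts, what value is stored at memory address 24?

R6=-1
R7=1
R1=33
STORE R1, [24] → M[24]=33
R1=33&(-1)=33
R1=33^10=43
R1=43+(-1)=42
R7=1-9=-8
STORE R7, [24] → M[24]=-8
halt.

-8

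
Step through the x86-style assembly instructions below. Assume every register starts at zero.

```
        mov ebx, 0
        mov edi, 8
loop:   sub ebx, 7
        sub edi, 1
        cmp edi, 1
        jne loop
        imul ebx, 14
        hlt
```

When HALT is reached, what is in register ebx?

ebx=0
edi=8
ebx=0-7=-7
edi=8-1=7
cmp edi, 1  (cmp 7,1)
jne loop: taken
ebx=(-7)-7=-14
edi=7-1=6
cmp edi, 1  (cmp 6,1)
jne loop: taken
ebx=(-14)-7=-21
edi=6-1=5
cmp edi, 1  (cmp 5,1)
jne loop: taken
ebx=(-21)-7=-28
edi=5-1=4
cmp edi, 1  (cmp 4,1)
jne loop: taken
ebx=(-28)-7=-35
edi=4-1=3
cmp edi, 1  (cmp 3,1)
jne loop: taken
ebx=(-35)-7=-42
edi=3-1=2
cmp edi, 1  (cmp 2,1)
jne loop: taken
ebx=(-42)-7=-49
edi=2-1=1
cmp edi, 1  (cmp 1,1)
jne loop: not taken
ebx=(-49)*14=-686
halt.

-686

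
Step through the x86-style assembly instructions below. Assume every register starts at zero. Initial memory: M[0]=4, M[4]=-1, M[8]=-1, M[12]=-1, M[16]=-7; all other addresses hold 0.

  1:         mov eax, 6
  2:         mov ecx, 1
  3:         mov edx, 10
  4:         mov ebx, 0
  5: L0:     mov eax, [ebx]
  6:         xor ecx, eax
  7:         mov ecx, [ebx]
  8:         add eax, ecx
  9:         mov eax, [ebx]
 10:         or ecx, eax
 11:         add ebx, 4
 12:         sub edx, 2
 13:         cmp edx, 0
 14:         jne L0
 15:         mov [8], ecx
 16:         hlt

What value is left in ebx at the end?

after mov eax, 6: eax=6
after mov ecx, 1: ecx=1
after mov edx, 10: edx=10
after mov ebx, 0: ebx=0
after mov eax, [ebx]: eax=M[0]=4
after xor ecx, eax: ecx=1^4=5
after mov ecx, [ebx]: ecx=M[0]=4
after add eax, ecx: eax=4+4=8
after mov eax, [ebx]: eax=M[0]=4
after or ecx, eax: ecx=4|4=4
after add ebx, 4: ebx=0+4=4
after sub edx, 2: edx=10-2=8
cmp edx, 0  (cmp 8,0)
jne L0: taken
after mov eax, [ebx]: eax=M[4]=-1
after xor ecx, eax: ecx=4^(-1)=-5
after mov ecx, [ebx]: ecx=M[4]=-1
after add eax, ecx: eax=(-1)+(-1)=-2
after mov eax, [ebx]: eax=M[4]=-1
after or ecx, eax: ecx=(-1)|(-1)=-1
after add ebx, 4: ebx=4+4=8
after sub edx, 2: edx=8-2=6
cmp edx, 0  (cmp 6,0)
jne L0: taken
after mov eax, [ebx]: eax=M[8]=-1
after xor ecx, eax: ecx=(-1)^(-1)=0
after mov ecx, [ebx]: ecx=M[8]=-1
after add eax, ecx: eax=(-1)+(-1)=-2
after mov eax, [ebx]: eax=M[8]=-1
after or ecx, eax: ecx=(-1)|(-1)=-1
after add ebx, 4: ebx=8+4=12
after sub edx, 2: edx=6-2=4
cmp edx, 0  (cmp 4,0)
jne L0: taken
after mov eax, [ebx]: eax=M[12]=-1
after xor ecx, eax: ecx=(-1)^(-1)=0
after mov ecx, [ebx]: ecx=M[12]=-1
after add eax, ecx: eax=(-1)+(-1)=-2
after mov eax, [ebx]: eax=M[12]=-1
after or ecx, eax: ecx=(-1)|(-1)=-1
after add ebx, 4: ebx=12+4=16
after sub edx, 2: edx=4-2=2
cmp edx, 0  (cmp 2,0)
jne L0: taken
after mov eax, [ebx]: eax=M[16]=-7
after xor ecx, eax: ecx=(-1)^(-7)=6
after mov ecx, [ebx]: ecx=M[16]=-7
after add eax, ecx: eax=(-7)+(-7)=-14
after mov eax, [ebx]: eax=M[16]=-7
after or ecx, eax: ecx=(-7)|(-7)=-7
after add ebx, 4: ebx=16+4=20
after sub edx, 2: edx=2-2=0
cmp edx, 0  (cmp 0,0)
jne L0: not taken
mov [8], ecx → M[8]=-7
halt.

20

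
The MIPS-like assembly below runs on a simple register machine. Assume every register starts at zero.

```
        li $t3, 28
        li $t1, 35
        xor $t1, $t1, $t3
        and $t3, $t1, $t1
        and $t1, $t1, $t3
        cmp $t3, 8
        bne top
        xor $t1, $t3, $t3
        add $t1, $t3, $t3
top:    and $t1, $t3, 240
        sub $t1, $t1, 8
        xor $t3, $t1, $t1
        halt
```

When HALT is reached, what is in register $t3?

0

after li $t3, 28: $t3=28
after li $t1, 35: $t1=35
after xor $t1, $t1, $t3: $t1=35^28=63
after and $t3, $t1, $t1: $t3=63&63=63
after and $t1, $t1, $t3: $t1=63&63=63
cmp $t3, 8  (cmp 63,8)
bne top: taken
after and $t1, $t3, 240: $t1=63&240=48
after sub $t1, $t1, 8: $t1=48-8=40
after xor $t3, $t1, $t1: $t3=40^40=0
halt.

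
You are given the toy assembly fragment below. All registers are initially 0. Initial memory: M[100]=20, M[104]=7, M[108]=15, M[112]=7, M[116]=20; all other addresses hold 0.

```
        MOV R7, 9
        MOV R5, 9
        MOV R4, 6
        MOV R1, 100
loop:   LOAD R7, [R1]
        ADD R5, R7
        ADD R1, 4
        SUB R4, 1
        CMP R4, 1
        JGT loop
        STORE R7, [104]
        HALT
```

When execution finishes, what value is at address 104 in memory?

MOV R7, 9 → R7=9
MOV R5, 9 → R5=9
MOV R4, 6 → R4=6
MOV R1, 100 → R1=100
LOAD R7, [R1] → R7=M[100]=20
ADD R5, R7 → R5=9+20=29
ADD R1, 4 → R1=100+4=104
SUB R4, 1 → R4=6-1=5
CMP R4, 1  (cmp 5,1)
JGT loop: taken
LOAD R7, [R1] → R7=M[104]=7
ADD R5, R7 → R5=29+7=36
ADD R1, 4 → R1=104+4=108
SUB R4, 1 → R4=5-1=4
CMP R4, 1  (cmp 4,1)
JGT loop: taken
LOAD R7, [R1] → R7=M[108]=15
ADD R5, R7 → R5=36+15=51
ADD R1, 4 → R1=108+4=112
SUB R4, 1 → R4=4-1=3
CMP R4, 1  (cmp 3,1)
JGT loop: taken
LOAD R7, [R1] → R7=M[112]=7
ADD R5, R7 → R5=51+7=58
ADD R1, 4 → R1=112+4=116
SUB R4, 1 → R4=3-1=2
CMP R4, 1  (cmp 2,1)
JGT loop: taken
LOAD R7, [R1] → R7=M[116]=20
ADD R5, R7 → R5=58+20=78
ADD R1, 4 → R1=116+4=120
SUB R4, 1 → R4=2-1=1
CMP R4, 1  (cmp 1,1)
JGT loop: not taken
STORE R7, [104] → M[104]=20
halt.

20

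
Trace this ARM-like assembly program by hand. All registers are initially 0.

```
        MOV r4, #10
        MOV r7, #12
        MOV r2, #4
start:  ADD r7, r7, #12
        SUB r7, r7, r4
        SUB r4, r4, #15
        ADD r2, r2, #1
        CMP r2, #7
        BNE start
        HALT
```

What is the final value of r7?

MOV r4, #10 → r4=10
MOV r7, #12 → r7=12
MOV r2, #4 → r2=4
ADD r7, r7, #12 → r7=12+12=24
SUB r7, r7, r4 → r7=24-10=14
SUB r4, r4, #15 → r4=10-15=-5
ADD r2, r2, #1 → r2=4+1=5
CMP r2, #7  (cmp 5,7)
BNE start: taken
ADD r7, r7, #12 → r7=14+12=26
SUB r7, r7, r4 → r7=26-(-5)=31
SUB r4, r4, #15 → r4=(-5)-15=-20
ADD r2, r2, #1 → r2=5+1=6
CMP r2, #7  (cmp 6,7)
BNE start: taken
ADD r7, r7, #12 → r7=31+12=43
SUB r7, r7, r4 → r7=43-(-20)=63
SUB r4, r4, #15 → r4=(-20)-15=-35
ADD r2, r2, #1 → r2=6+1=7
CMP r2, #7  (cmp 7,7)
BNE start: not taken
halt.

63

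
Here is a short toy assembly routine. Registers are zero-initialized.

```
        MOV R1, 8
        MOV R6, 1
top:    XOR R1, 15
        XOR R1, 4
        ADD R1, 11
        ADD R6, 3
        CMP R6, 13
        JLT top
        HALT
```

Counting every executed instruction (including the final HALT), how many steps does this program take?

27

R1=8
R6=1
R1=8^15=7
R1=7^4=3
R1=3+11=14
R6=1+3=4
CMP R6, 13  (cmp 4,13)
JLT top: taken
R1=14^15=1
R1=1^4=5
R1=5+11=16
R6=4+3=7
CMP R6, 13  (cmp 7,13)
JLT top: taken
R1=16^15=31
R1=31^4=27
R1=27+11=38
R6=7+3=10
CMP R6, 13  (cmp 10,13)
JLT top: taken
R1=38^15=41
R1=41^4=45
R1=45+11=56
R6=10+3=13
CMP R6, 13  (cmp 13,13)
JLT top: not taken
halt.
Total executed instructions: 27.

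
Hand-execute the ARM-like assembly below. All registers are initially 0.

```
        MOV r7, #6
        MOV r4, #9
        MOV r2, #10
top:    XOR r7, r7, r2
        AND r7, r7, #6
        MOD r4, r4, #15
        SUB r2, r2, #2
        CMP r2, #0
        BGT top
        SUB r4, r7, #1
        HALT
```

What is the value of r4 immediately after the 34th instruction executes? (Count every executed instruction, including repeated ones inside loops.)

3

r7=6
r4=9
r2=10
r7=6^10=12
r7=12&6=4
r4=9%15=9
r2=10-2=8
CMP r2, #0  (cmp 8,0)
BGT top: taken
r7=4^8=12
r7=12&6=4
r4=9%15=9
r2=8-2=6
CMP r2, #0  (cmp 6,0)
BGT top: taken
r7=4^6=2
r7=2&6=2
r4=9%15=9
r2=6-2=4
CMP r2, #0  (cmp 4,0)
BGT top: taken
r7=2^4=6
r7=6&6=6
r4=9%15=9
r2=4-2=2
CMP r2, #0  (cmp 2,0)
BGT top: taken
r7=6^2=4
r7=4&6=4
r4=9%15=9
r2=2-2=0
CMP r2, #0  (cmp 0,0)
BGT top: not taken
r4=4-1=3
After step 34: r4 = 3.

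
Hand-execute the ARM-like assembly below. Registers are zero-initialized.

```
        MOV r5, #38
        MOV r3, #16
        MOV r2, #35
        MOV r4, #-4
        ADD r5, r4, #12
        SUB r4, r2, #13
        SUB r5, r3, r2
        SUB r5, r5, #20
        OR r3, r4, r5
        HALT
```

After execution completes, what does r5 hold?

after MOV r5, #38: r5=38
after MOV r3, #16: r3=16
after MOV r2, #35: r2=35
after MOV r4, #-4: r4=-4
after ADD r5, r4, #12: r5=(-4)+12=8
after SUB r4, r2, #13: r4=35-13=22
after SUB r5, r3, r2: r5=16-35=-19
after SUB r5, r5, #20: r5=(-19)-20=-39
after OR r3, r4, r5: r3=22|(-39)=-33
halt.

-39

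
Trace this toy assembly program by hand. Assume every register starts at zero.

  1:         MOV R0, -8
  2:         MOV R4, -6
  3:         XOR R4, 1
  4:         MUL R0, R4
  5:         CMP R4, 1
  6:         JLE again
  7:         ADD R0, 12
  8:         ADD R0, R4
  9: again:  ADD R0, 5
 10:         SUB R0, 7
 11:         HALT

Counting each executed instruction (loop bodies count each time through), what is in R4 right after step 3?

after MOV R0, -8: R0=-8
after MOV R4, -6: R4=-6
after XOR R4, 1: R4=(-6)^1=-5
After step 3: R4 = -5.

-5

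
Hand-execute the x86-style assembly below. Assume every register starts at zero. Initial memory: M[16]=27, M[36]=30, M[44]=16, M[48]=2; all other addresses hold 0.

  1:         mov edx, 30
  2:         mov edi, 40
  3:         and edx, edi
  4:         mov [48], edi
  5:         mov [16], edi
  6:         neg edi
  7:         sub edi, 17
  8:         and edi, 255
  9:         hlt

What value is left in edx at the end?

edx=30
edi=40
edx=30&40=8
mov [48], edi → M[48]=40
mov [16], edi → M[16]=40
edi=-(40)=-40
edi=(-40)-17=-57
edi=(-57)&255=199
halt.

8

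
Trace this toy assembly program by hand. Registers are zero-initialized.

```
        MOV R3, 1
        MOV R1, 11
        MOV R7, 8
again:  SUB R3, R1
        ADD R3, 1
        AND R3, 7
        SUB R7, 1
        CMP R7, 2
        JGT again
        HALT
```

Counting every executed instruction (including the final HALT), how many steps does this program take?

MOV R3, 1 → R3=1
MOV R1, 11 → R1=11
MOV R7, 8 → R7=8
SUB R3, R1 → R3=1-11=-10
ADD R3, 1 → R3=(-10)+1=-9
AND R3, 7 → R3=(-9)&7=7
SUB R7, 1 → R7=8-1=7
CMP R7, 2  (cmp 7,2)
JGT again: taken
SUB R3, R1 → R3=7-11=-4
ADD R3, 1 → R3=(-4)+1=-3
AND R3, 7 → R3=(-3)&7=5
SUB R7, 1 → R7=7-1=6
CMP R7, 2  (cmp 6,2)
JGT again: taken
SUB R3, R1 → R3=5-11=-6
ADD R3, 1 → R3=(-6)+1=-5
AND R3, 7 → R3=(-5)&7=3
SUB R7, 1 → R7=6-1=5
CMP R7, 2  (cmp 5,2)
JGT again: taken
SUB R3, R1 → R3=3-11=-8
ADD R3, 1 → R3=(-8)+1=-7
AND R3, 7 → R3=(-7)&7=1
SUB R7, 1 → R7=5-1=4
CMP R7, 2  (cmp 4,2)
JGT again: taken
SUB R3, R1 → R3=1-11=-10
ADD R3, 1 → R3=(-10)+1=-9
AND R3, 7 → R3=(-9)&7=7
SUB R7, 1 → R7=4-1=3
CMP R7, 2  (cmp 3,2)
JGT again: taken
SUB R3, R1 → R3=7-11=-4
ADD R3, 1 → R3=(-4)+1=-3
AND R3, 7 → R3=(-3)&7=5
SUB R7, 1 → R7=3-1=2
CMP R7, 2  (cmp 2,2)
JGT again: not taken
halt.
Total executed instructions: 40.

40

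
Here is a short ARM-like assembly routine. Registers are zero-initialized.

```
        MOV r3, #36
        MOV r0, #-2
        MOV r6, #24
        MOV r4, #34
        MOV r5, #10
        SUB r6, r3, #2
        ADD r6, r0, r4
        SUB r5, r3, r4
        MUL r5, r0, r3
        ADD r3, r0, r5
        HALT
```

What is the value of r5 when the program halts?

after MOV r3, #36: r3=36
after MOV r0, #-2: r0=-2
after MOV r6, #24: r6=24
after MOV r4, #34: r4=34
after MOV r5, #10: r5=10
after SUB r6, r3, #2: r6=36-2=34
after ADD r6, r0, r4: r6=(-2)+34=32
after SUB r5, r3, r4: r5=36-34=2
after MUL r5, r0, r3: r5=(-2)*36=-72
after ADD r3, r0, r5: r3=(-2)+(-72)=-74
halt.

-72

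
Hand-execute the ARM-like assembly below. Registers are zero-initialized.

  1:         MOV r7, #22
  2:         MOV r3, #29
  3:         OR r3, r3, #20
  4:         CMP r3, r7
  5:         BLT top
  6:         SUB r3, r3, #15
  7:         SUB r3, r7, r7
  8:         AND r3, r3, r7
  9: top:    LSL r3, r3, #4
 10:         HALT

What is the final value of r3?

r7=22
r3=29
r3=29|20=29
CMP r3, r7  (cmp 29,22)
BLT top: not taken
r3=29-15=14
r3=22-22=0
r3=0&22=0
r3=0<<4=0
halt.

0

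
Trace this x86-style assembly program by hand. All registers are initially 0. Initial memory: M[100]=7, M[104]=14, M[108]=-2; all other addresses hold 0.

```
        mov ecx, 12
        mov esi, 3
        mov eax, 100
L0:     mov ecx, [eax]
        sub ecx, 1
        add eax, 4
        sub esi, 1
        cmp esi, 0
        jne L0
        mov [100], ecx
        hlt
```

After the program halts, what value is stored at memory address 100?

-3

mov ecx, 12 → ecx=12
mov esi, 3 → esi=3
mov eax, 100 → eax=100
mov ecx, [eax] → ecx=M[100]=7
sub ecx, 1 → ecx=7-1=6
add eax, 4 → eax=100+4=104
sub esi, 1 → esi=3-1=2
cmp esi, 0  (cmp 2,0)
jne L0: taken
mov ecx, [eax] → ecx=M[104]=14
sub ecx, 1 → ecx=14-1=13
add eax, 4 → eax=104+4=108
sub esi, 1 → esi=2-1=1
cmp esi, 0  (cmp 1,0)
jne L0: taken
mov ecx, [eax] → ecx=M[108]=-2
sub ecx, 1 → ecx=(-2)-1=-3
add eax, 4 → eax=108+4=112
sub esi, 1 → esi=1-1=0
cmp esi, 0  (cmp 0,0)
jne L0: not taken
mov [100], ecx → M[100]=-3
halt.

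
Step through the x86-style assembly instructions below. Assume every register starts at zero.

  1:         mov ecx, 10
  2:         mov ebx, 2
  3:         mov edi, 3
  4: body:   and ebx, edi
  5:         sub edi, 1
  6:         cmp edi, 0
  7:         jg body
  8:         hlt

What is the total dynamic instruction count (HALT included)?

mov ecx, 10 → ecx=10
mov ebx, 2 → ebx=2
mov edi, 3 → edi=3
and ebx, edi → ebx=2&3=2
sub edi, 1 → edi=3-1=2
cmp edi, 0  (cmp 2,0)
jg body: taken
and ebx, edi → ebx=2&2=2
sub edi, 1 → edi=2-1=1
cmp edi, 0  (cmp 1,0)
jg body: taken
and ebx, edi → ebx=2&1=0
sub edi, 1 → edi=1-1=0
cmp edi, 0  (cmp 0,0)
jg body: not taken
halt.
Total executed instructions: 16.

16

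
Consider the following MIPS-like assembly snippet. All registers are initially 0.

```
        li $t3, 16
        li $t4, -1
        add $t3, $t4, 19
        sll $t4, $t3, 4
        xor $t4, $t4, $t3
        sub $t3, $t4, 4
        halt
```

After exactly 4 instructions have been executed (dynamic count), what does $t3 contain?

$t3=16
$t4=-1
$t3=(-1)+19=18
$t4=18<<4=288
After step 4: $t3 = 18.

18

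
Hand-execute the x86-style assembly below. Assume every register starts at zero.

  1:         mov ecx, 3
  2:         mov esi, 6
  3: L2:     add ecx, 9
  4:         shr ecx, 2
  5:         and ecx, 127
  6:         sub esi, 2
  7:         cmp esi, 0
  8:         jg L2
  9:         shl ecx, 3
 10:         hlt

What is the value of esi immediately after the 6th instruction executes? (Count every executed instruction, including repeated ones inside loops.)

4

ecx=3
esi=6
ecx=3+9=12
ecx=12>>2=3
ecx=3&127=3
esi=6-2=4
After step 6: esi = 4.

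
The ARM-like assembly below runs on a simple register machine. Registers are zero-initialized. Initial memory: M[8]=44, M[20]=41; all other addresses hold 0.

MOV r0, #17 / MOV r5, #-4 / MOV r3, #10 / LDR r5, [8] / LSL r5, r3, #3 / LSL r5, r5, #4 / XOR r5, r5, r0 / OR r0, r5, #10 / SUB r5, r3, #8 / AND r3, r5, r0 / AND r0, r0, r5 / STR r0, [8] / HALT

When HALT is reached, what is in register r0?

2

r0=17
r5=-4
r3=10
r5=M[8]=44
r5=10<<3=80
r5=80<<4=1280
r5=1280^17=1297
r0=1297|10=1307
r5=10-8=2
r3=2&1307=2
r0=1307&2=2
STR r0, [8] → M[8]=2
halt.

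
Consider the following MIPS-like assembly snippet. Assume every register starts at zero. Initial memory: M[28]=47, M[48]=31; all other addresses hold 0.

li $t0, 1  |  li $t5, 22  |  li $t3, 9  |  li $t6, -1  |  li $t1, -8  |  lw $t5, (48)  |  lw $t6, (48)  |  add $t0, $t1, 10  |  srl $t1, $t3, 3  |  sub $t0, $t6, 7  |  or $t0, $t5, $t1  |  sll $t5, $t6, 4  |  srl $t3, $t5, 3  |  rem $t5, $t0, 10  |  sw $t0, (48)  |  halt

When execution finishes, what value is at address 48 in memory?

31

li $t0, 1 → $t0=1
li $t5, 22 → $t5=22
li $t3, 9 → $t3=9
li $t6, -1 → $t6=-1
li $t1, -8 → $t1=-8
lw $t5, (48) → $t5=M[48]=31
lw $t6, (48) → $t6=M[48]=31
add $t0, $t1, 10 → $t0=(-8)+10=2
srl $t1, $t3, 3 → $t1=9>>3=1
sub $t0, $t6, 7 → $t0=31-7=24
or $t0, $t5, $t1 → $t0=31|1=31
sll $t5, $t6, 4 → $t5=31<<4=496
srl $t3, $t5, 3 → $t3=496>>3=62
rem $t5, $t0, 10 → $t5=31%10=1
sw $t0, (48) → M[48]=31
halt.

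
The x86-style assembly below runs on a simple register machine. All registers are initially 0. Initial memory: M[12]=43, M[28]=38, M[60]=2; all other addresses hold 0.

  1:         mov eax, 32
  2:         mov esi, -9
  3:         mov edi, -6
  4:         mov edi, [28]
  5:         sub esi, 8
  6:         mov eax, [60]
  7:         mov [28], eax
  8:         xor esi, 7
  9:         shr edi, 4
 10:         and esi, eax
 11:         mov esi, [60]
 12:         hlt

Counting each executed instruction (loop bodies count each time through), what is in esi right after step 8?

-24

after mov eax, 32: eax=32
after mov esi, -9: esi=-9
after mov edi, -6: edi=-6
after mov edi, [28]: edi=M[28]=38
after sub esi, 8: esi=(-9)-8=-17
after mov eax, [60]: eax=M[60]=2
mov [28], eax → M[28]=2
after xor esi, 7: esi=(-17)^7=-24
After step 8: esi = -24.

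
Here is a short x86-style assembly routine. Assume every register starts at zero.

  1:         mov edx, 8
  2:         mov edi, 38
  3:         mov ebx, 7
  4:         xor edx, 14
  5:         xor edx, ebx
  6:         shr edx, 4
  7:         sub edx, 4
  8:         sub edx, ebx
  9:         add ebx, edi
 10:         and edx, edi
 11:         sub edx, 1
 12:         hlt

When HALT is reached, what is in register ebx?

45

mov edx, 8 → edx=8
mov edi, 38 → edi=38
mov ebx, 7 → ebx=7
xor edx, 14 → edx=8^14=6
xor edx, ebx → edx=6^7=1
shr edx, 4 → edx=1>>4=0
sub edx, 4 → edx=0-4=-4
sub edx, ebx → edx=(-4)-7=-11
add ebx, edi → ebx=7+38=45
and edx, edi → edx=(-11)&38=36
sub edx, 1 → edx=36-1=35
halt.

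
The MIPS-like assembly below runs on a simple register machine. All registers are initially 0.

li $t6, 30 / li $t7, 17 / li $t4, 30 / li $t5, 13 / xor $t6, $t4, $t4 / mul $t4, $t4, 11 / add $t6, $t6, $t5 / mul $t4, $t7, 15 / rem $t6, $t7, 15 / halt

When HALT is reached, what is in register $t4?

255

li $t6, 30 → $t6=30
li $t7, 17 → $t7=17
li $t4, 30 → $t4=30
li $t5, 13 → $t5=13
xor $t6, $t4, $t4 → $t6=30^30=0
mul $t4, $t4, 11 → $t4=30*11=330
add $t6, $t6, $t5 → $t6=0+13=13
mul $t4, $t7, 15 → $t4=17*15=255
rem $t6, $t7, 15 → $t6=17%15=2
halt.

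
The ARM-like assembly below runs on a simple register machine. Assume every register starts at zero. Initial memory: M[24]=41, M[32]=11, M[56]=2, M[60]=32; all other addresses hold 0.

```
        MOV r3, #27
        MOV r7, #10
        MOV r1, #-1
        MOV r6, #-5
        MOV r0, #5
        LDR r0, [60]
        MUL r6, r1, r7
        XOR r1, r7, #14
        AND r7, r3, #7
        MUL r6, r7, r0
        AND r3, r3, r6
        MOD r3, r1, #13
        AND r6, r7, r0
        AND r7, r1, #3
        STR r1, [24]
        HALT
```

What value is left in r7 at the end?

0

MOV r3, #27 → r3=27
MOV r7, #10 → r7=10
MOV r1, #-1 → r1=-1
MOV r6, #-5 → r6=-5
MOV r0, #5 → r0=5
LDR r0, [60] → r0=M[60]=32
MUL r6, r1, r7 → r6=(-1)*10=-10
XOR r1, r7, #14 → r1=10^14=4
AND r7, r3, #7 → r7=27&7=3
MUL r6, r7, r0 → r6=3*32=96
AND r3, r3, r6 → r3=27&96=0
MOD r3, r1, #13 → r3=4%13=4
AND r6, r7, r0 → r6=3&32=0
AND r7, r1, #3 → r7=4&3=0
STR r1, [24] → M[24]=4
halt.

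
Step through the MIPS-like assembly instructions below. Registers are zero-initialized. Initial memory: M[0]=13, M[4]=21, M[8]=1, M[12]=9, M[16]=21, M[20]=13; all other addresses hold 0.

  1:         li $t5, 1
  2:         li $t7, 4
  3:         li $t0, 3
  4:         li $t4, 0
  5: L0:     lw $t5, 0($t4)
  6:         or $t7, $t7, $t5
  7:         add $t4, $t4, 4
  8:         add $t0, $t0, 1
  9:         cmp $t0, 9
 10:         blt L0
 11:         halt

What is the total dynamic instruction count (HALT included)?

41

after li $t5, 1: $t5=1
after li $t7, 4: $t7=4
after li $t0, 3: $t0=3
after li $t4, 0: $t4=0
after lw $t5, 0($t4): $t5=M[0]=13
after or $t7, $t7, $t5: $t7=4|13=13
after add $t4, $t4, 4: $t4=0+4=4
after add $t0, $t0, 1: $t0=3+1=4
cmp $t0, 9  (cmp 4,9)
blt L0: taken
after lw $t5, 0($t4): $t5=M[4]=21
after or $t7, $t7, $t5: $t7=13|21=29
after add $t4, $t4, 4: $t4=4+4=8
after add $t0, $t0, 1: $t0=4+1=5
cmp $t0, 9  (cmp 5,9)
blt L0: taken
after lw $t5, 0($t4): $t5=M[8]=1
after or $t7, $t7, $t5: $t7=29|1=29
after add $t4, $t4, 4: $t4=8+4=12
after add $t0, $t0, 1: $t0=5+1=6
cmp $t0, 9  (cmp 6,9)
blt L0: taken
after lw $t5, 0($t4): $t5=M[12]=9
after or $t7, $t7, $t5: $t7=29|9=29
after add $t4, $t4, 4: $t4=12+4=16
after add $t0, $t0, 1: $t0=6+1=7
cmp $t0, 9  (cmp 7,9)
blt L0: taken
after lw $t5, 0($t4): $t5=M[16]=21
after or $t7, $t7, $t5: $t7=29|21=29
after add $t4, $t4, 4: $t4=16+4=20
after add $t0, $t0, 1: $t0=7+1=8
cmp $t0, 9  (cmp 8,9)
blt L0: taken
after lw $t5, 0($t4): $t5=M[20]=13
after or $t7, $t7, $t5: $t7=29|13=29
after add $t4, $t4, 4: $t4=20+4=24
after add $t0, $t0, 1: $t0=8+1=9
cmp $t0, 9  (cmp 9,9)
blt L0: not taken
halt.
Total executed instructions: 41.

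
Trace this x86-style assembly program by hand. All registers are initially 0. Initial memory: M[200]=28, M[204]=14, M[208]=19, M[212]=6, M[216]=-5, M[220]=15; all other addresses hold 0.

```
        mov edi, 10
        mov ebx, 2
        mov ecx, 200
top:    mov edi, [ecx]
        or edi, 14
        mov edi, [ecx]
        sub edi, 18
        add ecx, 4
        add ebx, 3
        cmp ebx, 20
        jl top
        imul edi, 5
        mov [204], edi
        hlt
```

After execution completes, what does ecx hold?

224

edi=10
ebx=2
ecx=200
edi=M[200]=28
edi=28|14=30
edi=M[200]=28
edi=28-18=10
ecx=200+4=204
ebx=2+3=5
cmp ebx, 20  (cmp 5,20)
jl top: taken
edi=M[204]=14
edi=14|14=14
edi=M[204]=14
edi=14-18=-4
ecx=204+4=208
ebx=5+3=8
cmp ebx, 20  (cmp 8,20)
jl top: taken
edi=M[208]=19
edi=19|14=31
edi=M[208]=19
edi=19-18=1
ecx=208+4=212
ebx=8+3=11
cmp ebx, 20  (cmp 11,20)
jl top: taken
edi=M[212]=6
edi=6|14=14
edi=M[212]=6
edi=6-18=-12
ecx=212+4=216
ebx=11+3=14
cmp ebx, 20  (cmp 14,20)
jl top: taken
edi=M[216]=-5
edi=(-5)|14=-1
edi=M[216]=-5
edi=(-5)-18=-23
ecx=216+4=220
ebx=14+3=17
cmp ebx, 20  (cmp 17,20)
jl top: taken
edi=M[220]=15
edi=15|14=15
edi=M[220]=15
edi=15-18=-3
ecx=220+4=224
ebx=17+3=20
cmp ebx, 20  (cmp 20,20)
jl top: not taken
edi=(-3)*5=-15
mov [204], edi → M[204]=-15
halt.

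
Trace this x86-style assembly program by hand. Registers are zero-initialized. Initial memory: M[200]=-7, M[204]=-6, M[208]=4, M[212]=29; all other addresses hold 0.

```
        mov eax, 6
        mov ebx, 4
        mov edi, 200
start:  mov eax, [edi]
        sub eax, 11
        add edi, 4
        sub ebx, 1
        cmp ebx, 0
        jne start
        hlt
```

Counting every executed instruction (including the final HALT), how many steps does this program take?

eax=6
ebx=4
edi=200
eax=M[200]=-7
eax=(-7)-11=-18
edi=200+4=204
ebx=4-1=3
cmp ebx, 0  (cmp 3,0)
jne start: taken
eax=M[204]=-6
eax=(-6)-11=-17
edi=204+4=208
ebx=3-1=2
cmp ebx, 0  (cmp 2,0)
jne start: taken
eax=M[208]=4
eax=4-11=-7
edi=208+4=212
ebx=2-1=1
cmp ebx, 0  (cmp 1,0)
jne start: taken
eax=M[212]=29
eax=29-11=18
edi=212+4=216
ebx=1-1=0
cmp ebx, 0  (cmp 0,0)
jne start: not taken
halt.
Total executed instructions: 28.

28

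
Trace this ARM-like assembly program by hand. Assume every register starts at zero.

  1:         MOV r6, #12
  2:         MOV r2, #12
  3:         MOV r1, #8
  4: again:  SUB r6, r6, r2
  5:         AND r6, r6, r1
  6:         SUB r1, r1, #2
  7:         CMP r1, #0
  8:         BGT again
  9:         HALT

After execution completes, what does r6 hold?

after MOV r6, #12: r6=12
after MOV r2, #12: r2=12
after MOV r1, #8: r1=8
after SUB r6, r6, r2: r6=12-12=0
after AND r6, r6, r1: r6=0&8=0
after SUB r1, r1, #2: r1=8-2=6
CMP r1, #0  (cmp 6,0)
BGT again: taken
after SUB r6, r6, r2: r6=0-12=-12
after AND r6, r6, r1: r6=(-12)&6=4
after SUB r1, r1, #2: r1=6-2=4
CMP r1, #0  (cmp 4,0)
BGT again: taken
after SUB r6, r6, r2: r6=4-12=-8
after AND r6, r6, r1: r6=(-8)&4=0
after SUB r1, r1, #2: r1=4-2=2
CMP r1, #0  (cmp 2,0)
BGT again: taken
after SUB r6, r6, r2: r6=0-12=-12
after AND r6, r6, r1: r6=(-12)&2=0
after SUB r1, r1, #2: r1=2-2=0
CMP r1, #0  (cmp 0,0)
BGT again: not taken
halt.

0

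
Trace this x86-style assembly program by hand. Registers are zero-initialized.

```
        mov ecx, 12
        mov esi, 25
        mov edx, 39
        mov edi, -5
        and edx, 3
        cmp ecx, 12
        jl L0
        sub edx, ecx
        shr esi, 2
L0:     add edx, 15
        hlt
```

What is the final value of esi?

6

mov ecx, 12 → ecx=12
mov esi, 25 → esi=25
mov edx, 39 → edx=39
mov edi, -5 → edi=-5
and edx, 3 → edx=39&3=3
cmp ecx, 12  (cmp 12,12)
jl L0: not taken
sub edx, ecx → edx=3-12=-9
shr esi, 2 → esi=25>>2=6
add edx, 15 → edx=(-9)+15=6
halt.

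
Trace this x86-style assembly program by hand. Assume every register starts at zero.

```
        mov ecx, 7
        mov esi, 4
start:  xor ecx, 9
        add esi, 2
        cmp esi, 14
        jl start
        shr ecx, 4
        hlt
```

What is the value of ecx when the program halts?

after mov ecx, 7: ecx=7
after mov esi, 4: esi=4
after xor ecx, 9: ecx=7^9=14
after add esi, 2: esi=4+2=6
cmp esi, 14  (cmp 6,14)
jl start: taken
after xor ecx, 9: ecx=14^9=7
after add esi, 2: esi=6+2=8
cmp esi, 14  (cmp 8,14)
jl start: taken
after xor ecx, 9: ecx=7^9=14
after add esi, 2: esi=8+2=10
cmp esi, 14  (cmp 10,14)
jl start: taken
after xor ecx, 9: ecx=14^9=7
after add esi, 2: esi=10+2=12
cmp esi, 14  (cmp 12,14)
jl start: taken
after xor ecx, 9: ecx=7^9=14
after add esi, 2: esi=12+2=14
cmp esi, 14  (cmp 14,14)
jl start: not taken
after shr ecx, 4: ecx=14>>4=0
halt.

0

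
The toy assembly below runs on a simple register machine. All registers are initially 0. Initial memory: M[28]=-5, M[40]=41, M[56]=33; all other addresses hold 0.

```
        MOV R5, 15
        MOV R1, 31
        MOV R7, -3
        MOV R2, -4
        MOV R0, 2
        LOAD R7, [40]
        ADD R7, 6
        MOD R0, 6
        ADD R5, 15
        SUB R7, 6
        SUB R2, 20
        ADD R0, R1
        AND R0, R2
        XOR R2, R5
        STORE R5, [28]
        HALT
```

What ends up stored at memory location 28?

R5=15
R1=31
R7=-3
R2=-4
R0=2
R7=M[40]=41
R7=41+6=47
R0=2%6=2
R5=15+15=30
R7=47-6=41
R2=(-4)-20=-24
R0=2+31=33
R0=33&(-24)=32
R2=(-24)^30=-10
STORE R5, [28] → M[28]=30
halt.

30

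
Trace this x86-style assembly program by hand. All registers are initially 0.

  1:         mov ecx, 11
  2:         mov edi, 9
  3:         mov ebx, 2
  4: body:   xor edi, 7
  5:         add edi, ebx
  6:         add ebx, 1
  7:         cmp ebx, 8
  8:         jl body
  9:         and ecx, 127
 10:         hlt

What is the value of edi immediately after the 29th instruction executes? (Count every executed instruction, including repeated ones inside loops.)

53

mov ecx, 11 → ecx=11
mov edi, 9 → edi=9
mov ebx, 2 → ebx=2
xor edi, 7 → edi=9^7=14
add edi, ebx → edi=14+2=16
add ebx, 1 → ebx=2+1=3
cmp ebx, 8  (cmp 3,8)
jl body: taken
xor edi, 7 → edi=16^7=23
add edi, ebx → edi=23+3=26
add ebx, 1 → ebx=3+1=4
cmp ebx, 8  (cmp 4,8)
jl body: taken
xor edi, 7 → edi=26^7=29
add edi, ebx → edi=29+4=33
add ebx, 1 → ebx=4+1=5
cmp ebx, 8  (cmp 5,8)
jl body: taken
xor edi, 7 → edi=33^7=38
add edi, ebx → edi=38+5=43
add ebx, 1 → ebx=5+1=6
cmp ebx, 8  (cmp 6,8)
jl body: taken
xor edi, 7 → edi=43^7=44
add edi, ebx → edi=44+6=50
add ebx, 1 → ebx=6+1=7
cmp ebx, 8  (cmp 7,8)
jl body: taken
xor edi, 7 → edi=50^7=53
After step 29: edi = 53.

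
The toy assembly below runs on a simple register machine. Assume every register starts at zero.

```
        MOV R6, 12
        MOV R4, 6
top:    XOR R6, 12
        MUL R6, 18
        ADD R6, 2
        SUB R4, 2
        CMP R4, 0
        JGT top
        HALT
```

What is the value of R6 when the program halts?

R6=12
R4=6
R6=12^12=0
R6=0*18=0
R6=0+2=2
R4=6-2=4
CMP R4, 0  (cmp 4,0)
JGT top: taken
R6=2^12=14
R6=14*18=252
R6=252+2=254
R4=4-2=2
CMP R4, 0  (cmp 2,0)
JGT top: taken
R6=254^12=242
R6=242*18=4356
R6=4356+2=4358
R4=2-2=0
CMP R4, 0  (cmp 0,0)
JGT top: not taken
halt.

4358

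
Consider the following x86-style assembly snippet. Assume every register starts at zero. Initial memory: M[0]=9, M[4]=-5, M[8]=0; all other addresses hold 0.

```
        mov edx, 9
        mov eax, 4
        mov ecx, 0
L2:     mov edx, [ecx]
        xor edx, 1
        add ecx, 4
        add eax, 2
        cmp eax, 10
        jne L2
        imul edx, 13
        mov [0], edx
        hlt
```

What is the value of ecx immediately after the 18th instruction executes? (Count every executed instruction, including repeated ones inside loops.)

edx=9
eax=4
ecx=0
edx=M[0]=9
edx=9^1=8
ecx=0+4=4
eax=4+2=6
cmp eax, 10  (cmp 6,10)
jne L2: taken
edx=M[4]=-5
edx=(-5)^1=-6
ecx=4+4=8
eax=6+2=8
cmp eax, 10  (cmp 8,10)
jne L2: taken
edx=M[8]=0
edx=0^1=1
ecx=8+4=12
After step 18: ecx = 12.

12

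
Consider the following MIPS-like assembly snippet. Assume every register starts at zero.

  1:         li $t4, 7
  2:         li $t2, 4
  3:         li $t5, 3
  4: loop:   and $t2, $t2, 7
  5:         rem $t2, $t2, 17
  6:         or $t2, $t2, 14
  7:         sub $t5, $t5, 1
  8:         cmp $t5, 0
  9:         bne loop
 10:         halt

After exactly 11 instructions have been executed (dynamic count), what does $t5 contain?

li $t4, 7 → $t4=7
li $t2, 4 → $t2=4
li $t5, 3 → $t5=3
and $t2, $t2, 7 → $t2=4&7=4
rem $t2, $t2, 17 → $t2=4%17=4
or $t2, $t2, 14 → $t2=4|14=14
sub $t5, $t5, 1 → $t5=3-1=2
cmp $t5, 0  (cmp 2,0)
bne loop: taken
and $t2, $t2, 7 → $t2=14&7=6
rem $t2, $t2, 17 → $t2=6%17=6
After step 11: $t5 = 2.

2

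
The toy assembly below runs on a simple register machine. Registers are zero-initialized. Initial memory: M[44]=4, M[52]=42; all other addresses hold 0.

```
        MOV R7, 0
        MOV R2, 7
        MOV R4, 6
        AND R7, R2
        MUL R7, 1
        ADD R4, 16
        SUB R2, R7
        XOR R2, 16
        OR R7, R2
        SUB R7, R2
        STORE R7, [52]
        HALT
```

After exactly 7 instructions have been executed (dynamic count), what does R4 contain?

MOV R7, 0 → R7=0
MOV R2, 7 → R2=7
MOV R4, 6 → R4=6
AND R7, R2 → R7=0&7=0
MUL R7, 1 → R7=0*1=0
ADD R4, 16 → R4=6+16=22
SUB R2, R7 → R2=7-0=7
After step 7: R4 = 22.

22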